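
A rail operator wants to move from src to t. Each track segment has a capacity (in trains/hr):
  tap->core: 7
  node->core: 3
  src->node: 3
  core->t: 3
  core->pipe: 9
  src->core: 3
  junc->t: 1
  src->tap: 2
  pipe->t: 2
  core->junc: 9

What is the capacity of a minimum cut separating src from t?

Max flow = 6 (via 3 augmenting paths).
In the residual at optimum, the set reachable from src is {core, junc, node, pipe, src, tap}.
Cut edges: core->t (cap 3), pipe->t (cap 2), junc->t (cap 1). Sum = 6.

6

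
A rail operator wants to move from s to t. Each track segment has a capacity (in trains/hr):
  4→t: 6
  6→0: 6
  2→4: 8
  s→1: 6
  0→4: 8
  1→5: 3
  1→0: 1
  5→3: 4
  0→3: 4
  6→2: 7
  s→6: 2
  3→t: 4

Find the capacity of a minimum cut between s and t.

Max flow = 6 (via 3 augmenting paths).
In the residual at optimum, the set reachable from s is {1, s}.
Cut edges: s→6 (cap 2), 1→5 (cap 3), 1→0 (cap 1). Sum = 6.

6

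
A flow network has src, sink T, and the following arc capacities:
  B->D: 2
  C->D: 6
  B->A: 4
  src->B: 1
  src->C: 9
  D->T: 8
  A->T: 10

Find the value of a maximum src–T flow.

7

Augment src->C->D->T: bottleneck 6. Total 6.
Augment src->B->D->T: bottleneck 1. Total 7.
No augmenting path remains in the residual graph.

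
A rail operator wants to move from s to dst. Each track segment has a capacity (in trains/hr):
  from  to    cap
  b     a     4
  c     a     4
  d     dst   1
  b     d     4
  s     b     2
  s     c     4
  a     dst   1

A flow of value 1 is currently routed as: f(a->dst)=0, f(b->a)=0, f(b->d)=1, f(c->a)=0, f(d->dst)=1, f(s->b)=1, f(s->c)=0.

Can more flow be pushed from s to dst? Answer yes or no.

Residual path s->b->a->dst has bottleneck 1 > 0.
Pushing 1 along it raises the flow to 2, so the given flow is not maximum.

Yes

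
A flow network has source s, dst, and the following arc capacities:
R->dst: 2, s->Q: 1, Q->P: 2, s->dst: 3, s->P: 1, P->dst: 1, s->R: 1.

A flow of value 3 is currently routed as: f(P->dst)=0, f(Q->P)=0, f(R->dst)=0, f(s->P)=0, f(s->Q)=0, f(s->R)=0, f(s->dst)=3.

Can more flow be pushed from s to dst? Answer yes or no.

Yes

Residual path s->P->dst has bottleneck 1 > 0.
Pushing 1 along it raises the flow to 4, so the given flow is not maximum.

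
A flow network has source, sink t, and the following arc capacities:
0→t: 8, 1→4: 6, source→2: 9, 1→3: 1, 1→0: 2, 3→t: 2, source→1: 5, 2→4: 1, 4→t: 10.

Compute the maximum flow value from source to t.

6

Augment source→1→3→t: bottleneck 1. Total 1.
Augment source→1→0→t: bottleneck 2. Total 3.
Augment source→1→4→t: bottleneck 2. Total 5.
Augment source→2→4→t: bottleneck 1. Total 6.
No augmenting path remains in the residual graph.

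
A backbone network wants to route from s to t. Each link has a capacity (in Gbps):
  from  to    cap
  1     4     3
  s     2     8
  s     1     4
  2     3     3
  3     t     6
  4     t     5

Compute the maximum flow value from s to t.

6

Augment s→2→3→t: bottleneck 3. Total 3.
Augment s→1→4→t: bottleneck 3. Total 6.
No augmenting path remains in the residual graph.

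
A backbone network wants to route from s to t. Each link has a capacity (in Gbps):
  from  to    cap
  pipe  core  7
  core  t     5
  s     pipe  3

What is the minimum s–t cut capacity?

3

Max flow = 3 (via 1 augmenting path).
In the residual at optimum, the set reachable from s is {s}.
Cut edges: s→pipe (cap 3). Sum = 3.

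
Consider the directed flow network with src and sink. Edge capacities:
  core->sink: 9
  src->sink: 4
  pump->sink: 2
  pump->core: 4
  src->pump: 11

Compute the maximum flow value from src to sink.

Augment src->sink: bottleneck 4. Total 4.
Augment src->pump->sink: bottleneck 2. Total 6.
Augment src->pump->core->sink: bottleneck 4. Total 10.
No augmenting path remains in the residual graph.

10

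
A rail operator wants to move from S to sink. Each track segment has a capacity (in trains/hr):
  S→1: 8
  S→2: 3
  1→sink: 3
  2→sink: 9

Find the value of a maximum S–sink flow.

6

Augment S→1→sink: bottleneck 3. Total 3.
Augment S→2→sink: bottleneck 3. Total 6.
No augmenting path remains in the residual graph.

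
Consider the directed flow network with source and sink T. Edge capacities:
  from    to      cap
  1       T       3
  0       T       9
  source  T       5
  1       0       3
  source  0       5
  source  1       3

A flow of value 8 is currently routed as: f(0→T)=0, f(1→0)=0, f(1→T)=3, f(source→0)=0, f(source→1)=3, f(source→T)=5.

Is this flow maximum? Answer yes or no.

No

Residual path source→0→T has bottleneck 5 > 0.
Pushing 5 along it raises the flow to 13, so the given flow is not maximum.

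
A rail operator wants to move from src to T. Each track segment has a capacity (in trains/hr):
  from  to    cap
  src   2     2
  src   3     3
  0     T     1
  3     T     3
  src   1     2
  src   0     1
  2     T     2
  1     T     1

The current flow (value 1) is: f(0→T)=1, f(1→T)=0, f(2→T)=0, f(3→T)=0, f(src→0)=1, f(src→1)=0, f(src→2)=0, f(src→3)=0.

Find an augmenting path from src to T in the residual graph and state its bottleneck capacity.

src→3→T, bottleneck 3

Residual along src→3→T: src→3: 3, 3→T: 3.
Bottleneck = min = 3.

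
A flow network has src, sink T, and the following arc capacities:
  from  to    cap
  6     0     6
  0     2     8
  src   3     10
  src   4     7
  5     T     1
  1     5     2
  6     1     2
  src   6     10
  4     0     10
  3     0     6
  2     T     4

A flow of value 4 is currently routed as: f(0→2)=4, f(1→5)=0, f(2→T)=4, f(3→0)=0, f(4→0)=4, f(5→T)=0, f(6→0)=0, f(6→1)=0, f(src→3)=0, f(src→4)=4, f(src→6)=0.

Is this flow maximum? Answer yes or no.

No

Residual path src→6→1→5→T has bottleneck 1 > 0.
Pushing 1 along it raises the flow to 5, so the given flow is not maximum.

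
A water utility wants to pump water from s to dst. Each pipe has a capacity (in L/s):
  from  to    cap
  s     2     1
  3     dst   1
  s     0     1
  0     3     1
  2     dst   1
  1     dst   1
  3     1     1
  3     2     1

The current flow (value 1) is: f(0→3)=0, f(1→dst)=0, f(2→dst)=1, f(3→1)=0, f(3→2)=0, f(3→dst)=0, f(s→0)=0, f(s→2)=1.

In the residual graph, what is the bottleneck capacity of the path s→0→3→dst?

Residual capacities along the path: s→0: 1, 0→3: 1, 3→dst: 1.
Minimum is 1.

1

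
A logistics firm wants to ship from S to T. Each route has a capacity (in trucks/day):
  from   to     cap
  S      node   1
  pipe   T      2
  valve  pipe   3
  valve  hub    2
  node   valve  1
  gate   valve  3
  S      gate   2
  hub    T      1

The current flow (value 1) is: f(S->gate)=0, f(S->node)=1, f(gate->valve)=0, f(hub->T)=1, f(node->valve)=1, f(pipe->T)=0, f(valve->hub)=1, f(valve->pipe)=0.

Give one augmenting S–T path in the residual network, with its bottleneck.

S->gate->valve->pipe->T, bottleneck 2

Residual along S->gate->valve->pipe->T: S->gate: 2, gate->valve: 3, valve->pipe: 3, pipe->T: 2.
Bottleneck = min = 2.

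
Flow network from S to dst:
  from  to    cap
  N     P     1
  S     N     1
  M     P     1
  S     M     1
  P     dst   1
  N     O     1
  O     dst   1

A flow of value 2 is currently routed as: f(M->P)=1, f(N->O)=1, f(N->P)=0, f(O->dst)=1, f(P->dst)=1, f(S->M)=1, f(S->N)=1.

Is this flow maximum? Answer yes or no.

Yes

Residual reachable from S: {S}; dst is not reachable.
Saturated cut: S->N, S->M with total capacity 2 = current flow value. Flow is maximum.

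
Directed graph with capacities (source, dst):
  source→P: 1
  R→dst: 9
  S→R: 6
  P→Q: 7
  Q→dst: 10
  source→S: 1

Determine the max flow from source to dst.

Augment source→S→R→dst: bottleneck 1. Total 1.
Augment source→P→Q→dst: bottleneck 1. Total 2.
No augmenting path remains in the residual graph.

2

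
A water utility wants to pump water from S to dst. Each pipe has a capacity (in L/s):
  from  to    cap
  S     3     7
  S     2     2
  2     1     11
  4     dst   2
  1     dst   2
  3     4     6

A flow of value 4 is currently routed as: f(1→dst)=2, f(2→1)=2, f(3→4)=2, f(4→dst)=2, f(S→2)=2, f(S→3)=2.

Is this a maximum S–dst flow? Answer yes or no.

Yes

Residual reachable from S: {3, 4, S}; dst is not reachable.
Saturated cut: S→2, 4→dst with total capacity 4 = current flow value. Flow is maximum.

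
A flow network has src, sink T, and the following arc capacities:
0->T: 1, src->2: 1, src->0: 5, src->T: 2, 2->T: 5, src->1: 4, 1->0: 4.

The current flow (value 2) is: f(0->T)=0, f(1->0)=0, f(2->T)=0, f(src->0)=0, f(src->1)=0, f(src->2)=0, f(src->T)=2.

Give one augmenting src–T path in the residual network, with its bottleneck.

Residual along src->0->T: src->0: 5, 0->T: 1.
Bottleneck = min = 1.

src->0->T, bottleneck 1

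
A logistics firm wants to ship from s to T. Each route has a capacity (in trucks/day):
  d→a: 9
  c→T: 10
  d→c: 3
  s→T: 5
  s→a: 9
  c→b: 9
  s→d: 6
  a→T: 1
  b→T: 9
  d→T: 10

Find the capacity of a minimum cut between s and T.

12

Max flow = 12 (via 3 augmenting paths).
In the residual at optimum, the set reachable from s is {a, s}.
Cut edges: s→d (cap 6), s→T (cap 5), a→T (cap 1). Sum = 12.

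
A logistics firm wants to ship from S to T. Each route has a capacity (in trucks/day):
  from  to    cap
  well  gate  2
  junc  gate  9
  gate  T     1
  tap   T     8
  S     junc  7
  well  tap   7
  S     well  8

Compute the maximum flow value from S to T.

Augment S->well->tap->T: bottleneck 7. Total 7.
Augment S->well->gate->T: bottleneck 1. Total 8.
No augmenting path remains in the residual graph.

8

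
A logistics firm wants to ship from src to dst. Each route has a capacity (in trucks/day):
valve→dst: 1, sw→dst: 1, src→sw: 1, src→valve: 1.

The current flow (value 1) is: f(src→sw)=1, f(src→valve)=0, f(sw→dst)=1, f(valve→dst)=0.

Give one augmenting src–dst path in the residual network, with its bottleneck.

src→valve→dst, bottleneck 1

Residual along src→valve→dst: src→valve: 1, valve→dst: 1.
Bottleneck = min = 1.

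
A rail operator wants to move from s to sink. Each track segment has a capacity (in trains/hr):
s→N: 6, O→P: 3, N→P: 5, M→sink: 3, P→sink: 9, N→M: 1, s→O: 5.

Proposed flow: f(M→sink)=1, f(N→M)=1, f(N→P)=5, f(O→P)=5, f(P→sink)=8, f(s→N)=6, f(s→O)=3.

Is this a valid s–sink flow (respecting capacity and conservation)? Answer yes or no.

No

Capacity violated on O→P: flow 5 > capacity 3.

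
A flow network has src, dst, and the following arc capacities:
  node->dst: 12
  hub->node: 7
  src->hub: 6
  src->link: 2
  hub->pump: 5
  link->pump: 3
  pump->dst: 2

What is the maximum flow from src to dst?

Augment src->link->pump->dst: bottleneck 2. Total 2.
Augment src->hub->node->dst: bottleneck 6. Total 8.
No augmenting path remains in the residual graph.

8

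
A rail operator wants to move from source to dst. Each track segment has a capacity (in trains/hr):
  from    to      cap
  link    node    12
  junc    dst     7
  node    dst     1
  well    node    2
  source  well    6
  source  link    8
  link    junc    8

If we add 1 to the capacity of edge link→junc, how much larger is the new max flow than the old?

0

Original max flow = 8.
Edge link→junc does not cross the min cut (source side {junc, link, node, source, well}), so extra capacity there cannot help.
New max flow = 8. Increase = 0.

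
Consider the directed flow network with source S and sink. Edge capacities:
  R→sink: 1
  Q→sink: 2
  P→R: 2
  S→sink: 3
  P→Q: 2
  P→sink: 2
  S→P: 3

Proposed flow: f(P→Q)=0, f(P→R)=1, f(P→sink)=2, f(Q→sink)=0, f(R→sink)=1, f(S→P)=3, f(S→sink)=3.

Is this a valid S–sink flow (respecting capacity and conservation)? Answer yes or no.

Yes

Every edge has 0 ≤ f(e) ≤ cap(e).
At each intermediate node, inflow equals outflow.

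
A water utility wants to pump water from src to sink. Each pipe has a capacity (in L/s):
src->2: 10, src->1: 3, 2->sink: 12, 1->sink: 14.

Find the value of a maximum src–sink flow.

13

Augment src->2->sink: bottleneck 10. Total 10.
Augment src->1->sink: bottleneck 3. Total 13.
No augmenting path remains in the residual graph.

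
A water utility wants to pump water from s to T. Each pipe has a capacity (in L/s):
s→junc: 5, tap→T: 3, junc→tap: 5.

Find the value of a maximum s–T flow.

3

Augment s→junc→tap→T: bottleneck 3. Total 3.
No augmenting path remains in the residual graph.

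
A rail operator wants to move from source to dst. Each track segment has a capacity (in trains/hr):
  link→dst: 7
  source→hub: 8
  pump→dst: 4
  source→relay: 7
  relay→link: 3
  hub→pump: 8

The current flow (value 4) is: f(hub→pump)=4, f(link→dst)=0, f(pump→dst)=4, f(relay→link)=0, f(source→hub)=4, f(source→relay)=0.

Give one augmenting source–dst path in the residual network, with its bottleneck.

Residual along source→relay→link→dst: source→relay: 7, relay→link: 3, link→dst: 7.
Bottleneck = min = 3.

source→relay→link→dst, bottleneck 3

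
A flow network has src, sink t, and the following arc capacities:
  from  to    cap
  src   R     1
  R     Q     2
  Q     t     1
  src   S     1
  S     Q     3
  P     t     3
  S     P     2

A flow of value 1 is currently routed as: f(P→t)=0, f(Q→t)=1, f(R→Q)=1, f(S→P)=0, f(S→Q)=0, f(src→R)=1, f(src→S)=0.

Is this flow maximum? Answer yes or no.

No

Residual path src→S→P→t has bottleneck 1 > 0.
Pushing 1 along it raises the flow to 2, so the given flow is not maximum.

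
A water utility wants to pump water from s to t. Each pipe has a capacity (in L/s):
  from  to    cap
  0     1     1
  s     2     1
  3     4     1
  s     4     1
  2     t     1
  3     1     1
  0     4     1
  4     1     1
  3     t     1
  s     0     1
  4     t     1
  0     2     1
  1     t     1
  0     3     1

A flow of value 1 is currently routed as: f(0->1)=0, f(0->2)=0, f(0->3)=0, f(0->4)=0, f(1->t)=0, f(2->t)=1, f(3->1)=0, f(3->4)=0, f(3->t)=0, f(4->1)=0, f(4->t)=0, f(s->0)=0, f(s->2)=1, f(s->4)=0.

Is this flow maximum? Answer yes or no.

Residual path s->4->t has bottleneck 1 > 0.
Pushing 1 along it raises the flow to 2, so the given flow is not maximum.

No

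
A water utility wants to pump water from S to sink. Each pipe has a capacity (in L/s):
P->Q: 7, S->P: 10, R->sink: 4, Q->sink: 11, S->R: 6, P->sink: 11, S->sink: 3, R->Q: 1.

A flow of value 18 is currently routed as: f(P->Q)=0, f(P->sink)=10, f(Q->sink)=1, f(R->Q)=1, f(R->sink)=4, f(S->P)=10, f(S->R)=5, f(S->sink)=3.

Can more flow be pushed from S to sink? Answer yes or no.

No

Residual reachable from S: {R, S}; sink is not reachable.
Saturated cut: S->P, S->sink, R->Q, R->sink with total capacity 18 = current flow value. Flow is maximum.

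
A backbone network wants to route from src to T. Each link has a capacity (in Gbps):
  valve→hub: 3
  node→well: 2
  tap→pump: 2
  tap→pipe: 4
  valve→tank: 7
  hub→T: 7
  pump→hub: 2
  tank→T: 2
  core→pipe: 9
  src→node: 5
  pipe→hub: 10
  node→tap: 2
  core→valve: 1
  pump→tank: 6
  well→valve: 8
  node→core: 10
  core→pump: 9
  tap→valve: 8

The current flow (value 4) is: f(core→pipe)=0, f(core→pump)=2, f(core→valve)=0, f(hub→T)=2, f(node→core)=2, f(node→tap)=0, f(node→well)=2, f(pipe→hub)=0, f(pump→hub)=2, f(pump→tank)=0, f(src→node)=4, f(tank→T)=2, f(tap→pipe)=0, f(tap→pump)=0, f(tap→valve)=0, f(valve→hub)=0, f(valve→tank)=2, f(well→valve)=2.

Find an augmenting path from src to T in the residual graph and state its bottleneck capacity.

src→node→core→pipe→hub→T, bottleneck 1

Residual along src→node→core→pipe→hub→T: src→node: 1, node→core: 8, core→pipe: 9, pipe→hub: 10, hub→T: 5.
Bottleneck = min = 1.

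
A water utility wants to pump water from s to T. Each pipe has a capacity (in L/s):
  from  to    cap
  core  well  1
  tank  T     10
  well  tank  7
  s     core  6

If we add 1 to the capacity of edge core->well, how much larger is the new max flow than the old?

1

Original max flow = 1.
After raising cap(core->well), augmenting paths through that edge carry 1 more unit.
New max flow = 2. Increase = 1.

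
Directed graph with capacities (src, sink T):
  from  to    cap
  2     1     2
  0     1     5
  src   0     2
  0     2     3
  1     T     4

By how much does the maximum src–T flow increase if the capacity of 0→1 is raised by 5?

0

Original max flow = 2.
Edge 0→1 does not cross the min cut (source side {src}), so extra capacity there cannot help.
New max flow = 2. Increase = 0.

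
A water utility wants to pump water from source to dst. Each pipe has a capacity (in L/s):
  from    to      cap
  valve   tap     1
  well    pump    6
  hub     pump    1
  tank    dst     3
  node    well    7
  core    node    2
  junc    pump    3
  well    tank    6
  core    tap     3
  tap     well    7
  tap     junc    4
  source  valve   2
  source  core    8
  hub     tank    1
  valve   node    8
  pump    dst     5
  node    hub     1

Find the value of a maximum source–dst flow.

Augment source→valve→node→well→tank→dst: bottleneck 2. Total 2.
Augment source→core→tap→junc→pump→dst: bottleneck 3. Total 5.
Augment source→core→node→well→tank→dst: bottleneck 1. Total 6.
Augment source→core→node→well→pump→dst: bottleneck 1. Total 7.
No augmenting path remains in the residual graph.

7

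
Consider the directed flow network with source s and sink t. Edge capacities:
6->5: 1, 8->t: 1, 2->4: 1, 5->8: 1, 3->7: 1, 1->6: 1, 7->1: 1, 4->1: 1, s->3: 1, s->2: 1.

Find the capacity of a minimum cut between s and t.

1

Max flow = 1 (via 1 augmenting path).
In the residual at optimum, the set reachable from s is {1, 2, 3, 4, 7, s}.
Cut edges: 1->6 (cap 1). Sum = 1.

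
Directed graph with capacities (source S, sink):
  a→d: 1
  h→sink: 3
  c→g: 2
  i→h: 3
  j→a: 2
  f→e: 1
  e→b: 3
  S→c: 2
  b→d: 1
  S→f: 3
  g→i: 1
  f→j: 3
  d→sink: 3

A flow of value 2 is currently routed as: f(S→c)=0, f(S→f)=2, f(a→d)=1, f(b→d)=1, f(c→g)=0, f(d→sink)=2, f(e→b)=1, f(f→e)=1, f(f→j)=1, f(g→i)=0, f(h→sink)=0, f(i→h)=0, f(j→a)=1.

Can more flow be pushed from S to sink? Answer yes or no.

Yes

Residual path S→c→g→i→h→sink has bottleneck 1 > 0.
Pushing 1 along it raises the flow to 3, so the given flow is not maximum.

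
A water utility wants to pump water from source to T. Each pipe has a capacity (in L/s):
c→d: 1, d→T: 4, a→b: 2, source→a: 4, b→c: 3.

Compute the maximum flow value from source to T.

1

Augment source→a→b→c→d→T: bottleneck 1. Total 1.
No augmenting path remains in the residual graph.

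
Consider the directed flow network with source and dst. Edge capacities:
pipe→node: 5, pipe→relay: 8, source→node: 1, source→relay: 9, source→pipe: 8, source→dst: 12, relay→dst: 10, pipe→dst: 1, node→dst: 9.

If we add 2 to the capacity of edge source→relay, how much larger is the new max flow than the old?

Original max flow = 29.
Edge source→relay does not cross the min cut (source side {pipe, relay, source}), so extra capacity there cannot help.
New max flow = 29. Increase = 0.

0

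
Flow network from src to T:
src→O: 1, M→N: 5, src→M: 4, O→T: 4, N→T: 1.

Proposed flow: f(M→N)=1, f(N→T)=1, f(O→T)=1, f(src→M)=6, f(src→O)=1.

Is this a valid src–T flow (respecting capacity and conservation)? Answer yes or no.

No

Capacity violated on src→M: flow 6 > capacity 4.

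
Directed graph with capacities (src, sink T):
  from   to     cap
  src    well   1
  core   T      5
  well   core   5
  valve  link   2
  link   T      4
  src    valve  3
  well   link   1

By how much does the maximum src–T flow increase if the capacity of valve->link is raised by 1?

1

Original max flow = 3.
After raising cap(valve->link), augmenting paths through that edge carry 1 more unit.
New max flow = 4. Increase = 1.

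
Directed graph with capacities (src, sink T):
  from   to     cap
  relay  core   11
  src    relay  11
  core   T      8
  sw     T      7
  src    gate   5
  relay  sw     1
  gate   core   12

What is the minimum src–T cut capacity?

9

Max flow = 9 (via 3 augmenting paths).
In the residual at optimum, the set reachable from src is {core, gate, relay, src}.
Cut edges: relay->sw (cap 1), core->T (cap 8). Sum = 9.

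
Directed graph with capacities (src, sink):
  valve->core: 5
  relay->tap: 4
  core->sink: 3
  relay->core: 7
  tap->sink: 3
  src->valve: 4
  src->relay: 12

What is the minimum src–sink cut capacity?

6

Max flow = 6 (via 2 augmenting paths).
In the residual at optimum, the set reachable from src is {core, relay, src, tap, valve}.
Cut edges: tap->sink (cap 3), core->sink (cap 3). Sum = 6.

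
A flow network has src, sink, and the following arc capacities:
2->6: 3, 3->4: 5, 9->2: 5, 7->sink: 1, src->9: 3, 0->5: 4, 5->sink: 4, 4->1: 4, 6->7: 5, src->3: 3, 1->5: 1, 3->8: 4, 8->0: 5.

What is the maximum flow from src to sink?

4

Augment src->3->8->0->5->sink: bottleneck 3. Total 3.
Augment src->9->2->6->7->sink: bottleneck 1. Total 4.
No augmenting path remains in the residual graph.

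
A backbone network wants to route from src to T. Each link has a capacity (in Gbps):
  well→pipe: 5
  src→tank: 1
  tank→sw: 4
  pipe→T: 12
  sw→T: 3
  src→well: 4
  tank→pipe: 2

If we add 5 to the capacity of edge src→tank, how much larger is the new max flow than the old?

Original max flow = 5.
After raising cap(src→tank), augmenting paths through that edge carry 4 more units.
New max flow = 9. Increase = 4.

4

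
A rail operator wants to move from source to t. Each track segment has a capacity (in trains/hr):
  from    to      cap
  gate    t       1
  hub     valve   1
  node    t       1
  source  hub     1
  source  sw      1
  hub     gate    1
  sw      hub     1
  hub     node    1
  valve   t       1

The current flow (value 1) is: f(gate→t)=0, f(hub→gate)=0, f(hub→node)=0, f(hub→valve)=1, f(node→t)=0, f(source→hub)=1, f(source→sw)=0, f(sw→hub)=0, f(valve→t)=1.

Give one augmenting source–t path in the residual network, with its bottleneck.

source→sw→hub→gate→t, bottleneck 1

Residual along source→sw→hub→gate→t: source→sw: 1, sw→hub: 1, hub→gate: 1, gate→t: 1.
Bottleneck = min = 1.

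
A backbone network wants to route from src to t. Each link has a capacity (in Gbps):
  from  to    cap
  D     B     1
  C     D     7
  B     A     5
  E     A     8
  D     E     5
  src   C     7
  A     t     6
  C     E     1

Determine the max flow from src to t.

Augment src->C->E->A->t: bottleneck 1. Total 1.
Augment src->C->D->B->A->t: bottleneck 1. Total 2.
Augment src->C->D->E->A->t: bottleneck 4. Total 6.
No augmenting path remains in the residual graph.

6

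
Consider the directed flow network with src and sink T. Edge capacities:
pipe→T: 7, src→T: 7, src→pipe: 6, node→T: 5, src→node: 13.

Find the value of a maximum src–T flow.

18

Augment src→T: bottleneck 7. Total 7.
Augment src→node→T: bottleneck 5. Total 12.
Augment src→pipe→T: bottleneck 6. Total 18.
No augmenting path remains in the residual graph.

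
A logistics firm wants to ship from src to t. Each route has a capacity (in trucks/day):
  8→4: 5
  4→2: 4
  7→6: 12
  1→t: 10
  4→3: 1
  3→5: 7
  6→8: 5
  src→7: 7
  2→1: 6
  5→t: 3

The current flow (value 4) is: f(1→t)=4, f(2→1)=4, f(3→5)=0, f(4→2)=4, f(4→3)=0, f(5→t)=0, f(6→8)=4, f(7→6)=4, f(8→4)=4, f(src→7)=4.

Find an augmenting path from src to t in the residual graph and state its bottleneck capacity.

src→7→6→8→4→3→5→t, bottleneck 1

Residual along src→7→6→8→4→3→5→t: src→7: 3, 7→6: 8, 6→8: 1, 8→4: 1, 4→3: 1, 3→5: 7, 5→t: 3.
Bottleneck = min = 1.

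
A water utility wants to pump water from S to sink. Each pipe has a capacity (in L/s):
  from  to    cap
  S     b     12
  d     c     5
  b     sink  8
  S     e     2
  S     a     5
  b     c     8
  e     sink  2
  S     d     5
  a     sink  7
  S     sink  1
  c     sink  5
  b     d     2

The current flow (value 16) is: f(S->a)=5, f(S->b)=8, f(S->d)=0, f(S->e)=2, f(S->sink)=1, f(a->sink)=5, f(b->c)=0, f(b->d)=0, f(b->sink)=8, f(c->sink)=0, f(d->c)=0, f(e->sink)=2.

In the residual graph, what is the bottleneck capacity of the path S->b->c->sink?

4

Residual capacities along the path: S->b: 4, b->c: 8, c->sink: 5.
Minimum is 4.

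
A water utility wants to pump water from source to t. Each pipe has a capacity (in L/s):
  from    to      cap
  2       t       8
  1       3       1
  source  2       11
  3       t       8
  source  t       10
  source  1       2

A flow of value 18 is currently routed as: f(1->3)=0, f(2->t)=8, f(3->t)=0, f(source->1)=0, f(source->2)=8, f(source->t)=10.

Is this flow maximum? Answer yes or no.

Residual path source->1->3->t has bottleneck 1 > 0.
Pushing 1 along it raises the flow to 19, so the given flow is not maximum.

No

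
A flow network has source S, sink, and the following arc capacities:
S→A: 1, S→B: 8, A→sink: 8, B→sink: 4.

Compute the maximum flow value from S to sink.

5

Augment S→A→sink: bottleneck 1. Total 1.
Augment S→B→sink: bottleneck 4. Total 5.
No augmenting path remains in the residual graph.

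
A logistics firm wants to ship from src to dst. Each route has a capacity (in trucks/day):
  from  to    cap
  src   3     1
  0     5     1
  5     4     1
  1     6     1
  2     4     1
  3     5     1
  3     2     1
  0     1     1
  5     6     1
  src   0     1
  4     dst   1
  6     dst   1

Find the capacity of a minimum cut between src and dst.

Max flow = 2 (via 2 augmenting paths).
In the residual at optimum, the set reachable from src is {src}.
Cut edges: src→0 (cap 1), src→3 (cap 1). Sum = 2.

2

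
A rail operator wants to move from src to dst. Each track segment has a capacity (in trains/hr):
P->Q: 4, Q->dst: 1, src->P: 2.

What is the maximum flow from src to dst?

1

Augment src->P->Q->dst: bottleneck 1. Total 1.
No augmenting path remains in the residual graph.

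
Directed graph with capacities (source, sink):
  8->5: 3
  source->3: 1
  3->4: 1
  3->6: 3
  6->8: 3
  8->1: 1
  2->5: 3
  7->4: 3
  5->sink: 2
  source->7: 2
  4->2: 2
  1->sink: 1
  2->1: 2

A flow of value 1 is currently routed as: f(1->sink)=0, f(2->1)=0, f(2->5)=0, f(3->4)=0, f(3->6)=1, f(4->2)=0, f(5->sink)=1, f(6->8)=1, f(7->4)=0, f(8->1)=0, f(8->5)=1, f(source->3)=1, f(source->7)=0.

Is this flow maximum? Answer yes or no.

Residual path source->7->4->2->1->sink has bottleneck 1 > 0.
Pushing 1 along it raises the flow to 2, so the given flow is not maximum.

No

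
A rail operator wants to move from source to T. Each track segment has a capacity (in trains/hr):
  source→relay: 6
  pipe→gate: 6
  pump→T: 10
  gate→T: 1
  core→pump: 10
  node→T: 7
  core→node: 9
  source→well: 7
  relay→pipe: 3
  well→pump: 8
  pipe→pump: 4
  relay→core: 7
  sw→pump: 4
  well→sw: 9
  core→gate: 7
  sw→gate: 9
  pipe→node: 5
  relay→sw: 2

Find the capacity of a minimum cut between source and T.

Max flow = 13 (via 6 augmenting paths).
In the residual at optimum, the set reachable from source is {source}.
Cut edges: source→relay (cap 6), source→well (cap 7). Sum = 13.

13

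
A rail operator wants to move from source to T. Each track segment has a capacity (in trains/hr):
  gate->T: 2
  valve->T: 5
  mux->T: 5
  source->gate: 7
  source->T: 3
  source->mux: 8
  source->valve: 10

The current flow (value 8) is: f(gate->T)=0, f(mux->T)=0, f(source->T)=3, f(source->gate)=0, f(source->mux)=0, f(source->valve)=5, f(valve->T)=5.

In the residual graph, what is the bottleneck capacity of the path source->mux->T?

5

Residual capacities along the path: source->mux: 8, mux->T: 5.
Minimum is 5.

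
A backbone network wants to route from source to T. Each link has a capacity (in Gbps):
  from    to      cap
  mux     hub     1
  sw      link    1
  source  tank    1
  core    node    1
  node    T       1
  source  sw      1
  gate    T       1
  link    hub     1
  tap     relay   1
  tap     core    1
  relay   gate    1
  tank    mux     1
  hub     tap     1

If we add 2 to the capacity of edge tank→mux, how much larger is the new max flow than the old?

Original max flow = 1.
Edge tank→mux does not cross the min cut (source side {hub, link, mux, source, sw, tank}), so extra capacity there cannot help.
New max flow = 1. Increase = 0.

0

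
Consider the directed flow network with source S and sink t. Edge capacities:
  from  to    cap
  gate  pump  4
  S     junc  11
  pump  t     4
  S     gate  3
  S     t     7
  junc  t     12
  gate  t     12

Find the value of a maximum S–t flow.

21

Augment S->t: bottleneck 7. Total 7.
Augment S->gate->t: bottleneck 3. Total 10.
Augment S->junc->t: bottleneck 11. Total 21.
No augmenting path remains in the residual graph.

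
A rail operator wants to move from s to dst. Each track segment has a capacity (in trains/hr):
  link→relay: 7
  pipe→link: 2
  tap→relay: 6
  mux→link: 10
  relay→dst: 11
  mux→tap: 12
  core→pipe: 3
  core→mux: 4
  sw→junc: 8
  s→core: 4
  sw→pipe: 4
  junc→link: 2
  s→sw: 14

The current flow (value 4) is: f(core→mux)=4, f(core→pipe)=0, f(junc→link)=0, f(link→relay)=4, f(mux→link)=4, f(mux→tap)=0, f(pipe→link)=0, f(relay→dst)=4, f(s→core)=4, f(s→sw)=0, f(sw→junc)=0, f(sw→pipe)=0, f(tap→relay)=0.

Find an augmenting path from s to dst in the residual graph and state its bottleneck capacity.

s→sw→pipe→link→relay→dst, bottleneck 2

Residual along s→sw→pipe→link→relay→dst: s→sw: 14, sw→pipe: 4, pipe→link: 2, link→relay: 3, relay→dst: 7.
Bottleneck = min = 2.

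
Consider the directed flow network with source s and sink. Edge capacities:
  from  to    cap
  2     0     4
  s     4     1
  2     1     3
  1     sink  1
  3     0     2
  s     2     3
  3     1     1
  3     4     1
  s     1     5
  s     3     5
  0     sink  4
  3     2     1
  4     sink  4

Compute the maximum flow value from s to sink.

7

Augment s->1->sink: bottleneck 1. Total 1.
Augment s->4->sink: bottleneck 1. Total 2.
Augment s->3->0->sink: bottleneck 2. Total 4.
Augment s->3->4->sink: bottleneck 1. Total 5.
Augment s->2->0->sink: bottleneck 2. Total 7.
No augmenting path remains in the residual graph.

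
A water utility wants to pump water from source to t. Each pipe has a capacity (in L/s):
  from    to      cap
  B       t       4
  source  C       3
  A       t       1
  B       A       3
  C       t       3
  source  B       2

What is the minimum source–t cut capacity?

Max flow = 5 (via 2 augmenting paths).
In the residual at optimum, the set reachable from source is {source}.
Cut edges: source->C (cap 3), source->B (cap 2). Sum = 5.

5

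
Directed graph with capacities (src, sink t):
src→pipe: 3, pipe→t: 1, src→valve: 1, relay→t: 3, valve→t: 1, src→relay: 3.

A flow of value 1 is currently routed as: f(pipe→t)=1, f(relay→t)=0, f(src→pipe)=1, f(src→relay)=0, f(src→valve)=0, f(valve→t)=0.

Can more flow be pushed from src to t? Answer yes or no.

Yes

Residual path src→valve→t has bottleneck 1 > 0.
Pushing 1 along it raises the flow to 2, so the given flow is not maximum.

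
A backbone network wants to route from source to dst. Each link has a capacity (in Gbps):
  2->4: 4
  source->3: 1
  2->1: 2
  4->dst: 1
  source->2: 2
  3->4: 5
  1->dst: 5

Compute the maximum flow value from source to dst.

Augment source->2->1->dst: bottleneck 2. Total 2.
Augment source->3->4->dst: bottleneck 1. Total 3.
No augmenting path remains in the residual graph.

3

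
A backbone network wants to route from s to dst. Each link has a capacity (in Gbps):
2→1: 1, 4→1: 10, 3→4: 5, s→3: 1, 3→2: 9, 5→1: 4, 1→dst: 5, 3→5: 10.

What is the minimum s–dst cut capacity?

1

Max flow = 1 (via 1 augmenting path).
In the residual at optimum, the set reachable from s is {s}.
Cut edges: s→3 (cap 1). Sum = 1.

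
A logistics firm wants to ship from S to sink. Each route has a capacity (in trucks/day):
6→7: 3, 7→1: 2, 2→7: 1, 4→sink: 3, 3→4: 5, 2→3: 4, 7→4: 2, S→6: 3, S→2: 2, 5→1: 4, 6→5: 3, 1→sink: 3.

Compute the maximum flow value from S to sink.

5

Augment S→2→3→4→sink: bottleneck 2. Total 2.
Augment S→6→7→4→sink: bottleneck 1. Total 3.
Augment S→6→7→1→sink: bottleneck 2. Total 5.
No augmenting path remains in the residual graph.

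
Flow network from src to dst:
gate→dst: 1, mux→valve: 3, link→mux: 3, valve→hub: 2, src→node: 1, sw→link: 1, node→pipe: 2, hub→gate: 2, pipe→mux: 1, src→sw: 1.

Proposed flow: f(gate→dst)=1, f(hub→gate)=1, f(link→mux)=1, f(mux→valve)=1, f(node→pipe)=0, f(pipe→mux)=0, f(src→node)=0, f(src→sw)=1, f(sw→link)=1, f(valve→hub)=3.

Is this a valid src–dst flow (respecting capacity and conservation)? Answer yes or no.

No

Capacity violated on valve→hub: flow 3 > capacity 2.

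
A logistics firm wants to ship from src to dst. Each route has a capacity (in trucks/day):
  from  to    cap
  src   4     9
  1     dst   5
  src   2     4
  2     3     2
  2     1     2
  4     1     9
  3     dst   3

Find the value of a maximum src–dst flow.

Augment src->2->3->dst: bottleneck 2. Total 2.
Augment src->2->1->dst: bottleneck 2. Total 4.
Augment src->4->1->dst: bottleneck 3. Total 7.
No augmenting path remains in the residual graph.

7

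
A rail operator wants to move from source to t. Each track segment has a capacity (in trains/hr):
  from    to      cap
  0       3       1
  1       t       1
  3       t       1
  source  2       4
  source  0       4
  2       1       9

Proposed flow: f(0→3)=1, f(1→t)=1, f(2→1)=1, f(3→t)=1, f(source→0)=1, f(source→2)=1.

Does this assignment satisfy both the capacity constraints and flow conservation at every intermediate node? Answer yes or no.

Every edge has 0 ≤ f(e) ≤ cap(e).
At each intermediate node, inflow equals outflow.

Yes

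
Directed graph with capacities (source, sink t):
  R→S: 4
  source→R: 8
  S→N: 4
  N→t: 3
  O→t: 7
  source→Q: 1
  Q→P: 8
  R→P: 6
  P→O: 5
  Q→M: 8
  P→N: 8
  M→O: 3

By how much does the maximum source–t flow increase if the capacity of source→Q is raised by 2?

Original max flow = 9.
After raising cap(source→Q), augmenting paths through that edge carry 1 more unit.
New max flow = 10. Increase = 1.

1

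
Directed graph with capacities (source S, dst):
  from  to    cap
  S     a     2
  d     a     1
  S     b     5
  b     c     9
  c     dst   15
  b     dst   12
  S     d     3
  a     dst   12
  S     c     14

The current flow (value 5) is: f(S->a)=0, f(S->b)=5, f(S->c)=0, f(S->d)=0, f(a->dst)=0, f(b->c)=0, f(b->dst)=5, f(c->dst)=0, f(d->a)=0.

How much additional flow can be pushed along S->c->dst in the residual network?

14

Residual capacities along the path: S->c: 14, c->dst: 15.
Minimum is 14.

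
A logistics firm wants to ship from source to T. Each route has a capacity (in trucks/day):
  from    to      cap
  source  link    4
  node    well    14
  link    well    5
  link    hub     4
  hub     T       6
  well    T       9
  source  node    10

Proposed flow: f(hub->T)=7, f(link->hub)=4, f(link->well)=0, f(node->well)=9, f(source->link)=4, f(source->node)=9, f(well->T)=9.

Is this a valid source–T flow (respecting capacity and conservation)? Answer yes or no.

Capacity violated on hub->T: flow 7 > capacity 6.

No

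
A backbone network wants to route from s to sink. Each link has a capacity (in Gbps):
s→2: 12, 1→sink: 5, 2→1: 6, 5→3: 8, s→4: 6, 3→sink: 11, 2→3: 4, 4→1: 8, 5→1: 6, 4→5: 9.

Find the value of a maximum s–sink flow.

15

Augment s→4→1→sink: bottleneck 5. Total 5.
Augment s→2→3→sink: bottleneck 4. Total 9.
Augment s→4→5→3→sink: bottleneck 1. Total 10.
Augment s→2→1→4→5→3→sink: bottleneck 5. Total 15.
No augmenting path remains in the residual graph.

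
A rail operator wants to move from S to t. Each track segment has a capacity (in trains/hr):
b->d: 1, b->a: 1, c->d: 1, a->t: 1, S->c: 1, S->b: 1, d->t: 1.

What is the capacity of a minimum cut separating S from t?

Max flow = 2 (via 2 augmenting paths).
In the residual at optimum, the set reachable from S is {S}.
Cut edges: S->c (cap 1), S->b (cap 1). Sum = 2.

2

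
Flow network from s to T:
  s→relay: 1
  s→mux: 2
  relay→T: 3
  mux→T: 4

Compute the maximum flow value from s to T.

3

Augment s→mux→T: bottleneck 2. Total 2.
Augment s→relay→T: bottleneck 1. Total 3.
No augmenting path remains in the residual graph.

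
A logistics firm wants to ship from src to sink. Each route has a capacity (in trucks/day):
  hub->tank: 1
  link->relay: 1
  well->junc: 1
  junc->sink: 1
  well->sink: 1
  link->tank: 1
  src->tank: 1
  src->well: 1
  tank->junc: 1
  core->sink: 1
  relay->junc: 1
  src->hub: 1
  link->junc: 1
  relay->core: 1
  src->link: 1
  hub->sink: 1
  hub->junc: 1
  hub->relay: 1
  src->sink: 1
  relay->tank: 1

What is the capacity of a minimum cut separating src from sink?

Max flow = 5 (via 5 augmenting paths).
In the residual at optimum, the set reachable from src is {src}.
Cut edges: src->link (cap 1), src->well (cap 1), src->hub (cap 1), src->tank (cap 1), src->sink (cap 1). Sum = 5.

5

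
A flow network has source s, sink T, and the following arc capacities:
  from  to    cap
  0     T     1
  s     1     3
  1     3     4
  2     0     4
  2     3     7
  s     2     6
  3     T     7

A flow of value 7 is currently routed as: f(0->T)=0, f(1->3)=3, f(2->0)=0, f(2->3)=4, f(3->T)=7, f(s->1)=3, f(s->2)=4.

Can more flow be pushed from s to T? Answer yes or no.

Residual path s->2->0->T has bottleneck 1 > 0.
Pushing 1 along it raises the flow to 8, so the given flow is not maximum.

Yes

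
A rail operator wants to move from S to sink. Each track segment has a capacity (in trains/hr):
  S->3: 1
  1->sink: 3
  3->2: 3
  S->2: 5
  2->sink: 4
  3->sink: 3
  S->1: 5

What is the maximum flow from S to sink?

8

Augment S->1->sink: bottleneck 3. Total 3.
Augment S->3->sink: bottleneck 1. Total 4.
Augment S->2->sink: bottleneck 4. Total 8.
No augmenting path remains in the residual graph.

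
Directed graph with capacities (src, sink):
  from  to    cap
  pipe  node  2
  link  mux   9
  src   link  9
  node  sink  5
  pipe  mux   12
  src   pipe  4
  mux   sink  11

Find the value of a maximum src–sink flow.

Augment src→pipe→node→sink: bottleneck 2. Total 2.
Augment src→pipe→mux→sink: bottleneck 2. Total 4.
Augment src→link→mux→sink: bottleneck 9. Total 13.
No augmenting path remains in the residual graph.

13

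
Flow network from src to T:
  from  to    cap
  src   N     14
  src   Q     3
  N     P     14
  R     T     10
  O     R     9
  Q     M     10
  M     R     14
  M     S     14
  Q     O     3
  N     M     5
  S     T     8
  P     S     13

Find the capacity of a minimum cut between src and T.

Max flow = 16 (via 3 augmenting paths).
In the residual at optimum, the set reachable from src is {N, P, S, src}.
Cut edges: src->Q (cap 3), N->M (cap 5), S->T (cap 8). Sum = 16.

16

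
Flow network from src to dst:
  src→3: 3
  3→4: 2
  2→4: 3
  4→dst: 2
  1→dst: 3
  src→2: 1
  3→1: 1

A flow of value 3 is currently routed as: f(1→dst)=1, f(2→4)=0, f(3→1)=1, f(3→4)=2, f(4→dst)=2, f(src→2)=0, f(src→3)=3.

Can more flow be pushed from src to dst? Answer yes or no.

No

Residual reachable from src: {2, 3, 4, src}; dst is not reachable.
Saturated cut: 3→1, 4→dst with total capacity 3 = current flow value. Flow is maximum.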